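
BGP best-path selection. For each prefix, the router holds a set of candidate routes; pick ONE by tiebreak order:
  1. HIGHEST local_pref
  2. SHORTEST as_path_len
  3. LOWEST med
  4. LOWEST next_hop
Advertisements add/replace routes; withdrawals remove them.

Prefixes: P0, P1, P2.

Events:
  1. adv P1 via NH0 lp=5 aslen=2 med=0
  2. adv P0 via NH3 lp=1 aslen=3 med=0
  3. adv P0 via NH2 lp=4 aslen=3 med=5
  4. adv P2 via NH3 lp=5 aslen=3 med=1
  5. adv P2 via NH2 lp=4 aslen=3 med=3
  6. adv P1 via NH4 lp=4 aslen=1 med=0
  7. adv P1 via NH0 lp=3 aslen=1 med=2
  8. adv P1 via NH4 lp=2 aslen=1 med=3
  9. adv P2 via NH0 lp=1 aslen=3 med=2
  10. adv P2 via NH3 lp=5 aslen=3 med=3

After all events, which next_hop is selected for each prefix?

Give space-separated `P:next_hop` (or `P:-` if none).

Answer: P0:NH2 P1:NH0 P2:NH3

Derivation:
Op 1: best P0=- P1=NH0 P2=-
Op 2: best P0=NH3 P1=NH0 P2=-
Op 3: best P0=NH2 P1=NH0 P2=-
Op 4: best P0=NH2 P1=NH0 P2=NH3
Op 5: best P0=NH2 P1=NH0 P2=NH3
Op 6: best P0=NH2 P1=NH0 P2=NH3
Op 7: best P0=NH2 P1=NH4 P2=NH3
Op 8: best P0=NH2 P1=NH0 P2=NH3
Op 9: best P0=NH2 P1=NH0 P2=NH3
Op 10: best P0=NH2 P1=NH0 P2=NH3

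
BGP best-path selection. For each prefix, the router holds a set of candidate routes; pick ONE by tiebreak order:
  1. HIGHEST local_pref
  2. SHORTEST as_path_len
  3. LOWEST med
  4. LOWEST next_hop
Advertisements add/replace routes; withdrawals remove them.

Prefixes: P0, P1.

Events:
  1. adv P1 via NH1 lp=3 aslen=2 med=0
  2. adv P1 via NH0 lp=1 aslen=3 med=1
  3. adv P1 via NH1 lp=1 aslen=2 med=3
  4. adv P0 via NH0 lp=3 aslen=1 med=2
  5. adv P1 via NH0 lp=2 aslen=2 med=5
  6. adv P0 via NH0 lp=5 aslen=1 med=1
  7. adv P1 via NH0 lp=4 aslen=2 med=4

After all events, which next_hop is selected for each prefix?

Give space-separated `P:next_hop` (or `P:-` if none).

Op 1: best P0=- P1=NH1
Op 2: best P0=- P1=NH1
Op 3: best P0=- P1=NH1
Op 4: best P0=NH0 P1=NH1
Op 5: best P0=NH0 P1=NH0
Op 6: best P0=NH0 P1=NH0
Op 7: best P0=NH0 P1=NH0

Answer: P0:NH0 P1:NH0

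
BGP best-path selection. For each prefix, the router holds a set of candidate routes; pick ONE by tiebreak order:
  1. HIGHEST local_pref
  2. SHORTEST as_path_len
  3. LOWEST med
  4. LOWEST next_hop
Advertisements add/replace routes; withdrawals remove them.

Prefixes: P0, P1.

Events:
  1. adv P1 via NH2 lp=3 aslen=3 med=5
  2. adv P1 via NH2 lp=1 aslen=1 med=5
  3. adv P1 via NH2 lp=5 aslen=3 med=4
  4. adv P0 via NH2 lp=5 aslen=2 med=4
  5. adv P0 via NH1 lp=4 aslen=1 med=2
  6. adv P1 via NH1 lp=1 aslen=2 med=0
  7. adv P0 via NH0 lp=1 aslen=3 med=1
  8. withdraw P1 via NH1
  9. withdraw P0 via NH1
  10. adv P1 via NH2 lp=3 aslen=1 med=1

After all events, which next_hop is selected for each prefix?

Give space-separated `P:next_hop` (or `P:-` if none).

Answer: P0:NH2 P1:NH2

Derivation:
Op 1: best P0=- P1=NH2
Op 2: best P0=- P1=NH2
Op 3: best P0=- P1=NH2
Op 4: best P0=NH2 P1=NH2
Op 5: best P0=NH2 P1=NH2
Op 6: best P0=NH2 P1=NH2
Op 7: best P0=NH2 P1=NH2
Op 8: best P0=NH2 P1=NH2
Op 9: best P0=NH2 P1=NH2
Op 10: best P0=NH2 P1=NH2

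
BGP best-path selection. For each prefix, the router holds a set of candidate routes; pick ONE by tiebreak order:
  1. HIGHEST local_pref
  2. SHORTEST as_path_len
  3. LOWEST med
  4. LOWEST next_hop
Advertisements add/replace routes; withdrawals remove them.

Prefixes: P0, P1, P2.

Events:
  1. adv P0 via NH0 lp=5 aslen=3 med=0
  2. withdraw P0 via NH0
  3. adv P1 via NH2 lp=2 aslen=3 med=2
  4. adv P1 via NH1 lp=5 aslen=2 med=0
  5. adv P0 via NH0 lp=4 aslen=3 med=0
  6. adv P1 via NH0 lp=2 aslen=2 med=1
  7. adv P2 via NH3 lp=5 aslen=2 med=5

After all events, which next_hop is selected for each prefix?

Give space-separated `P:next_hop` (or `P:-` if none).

Answer: P0:NH0 P1:NH1 P2:NH3

Derivation:
Op 1: best P0=NH0 P1=- P2=-
Op 2: best P0=- P1=- P2=-
Op 3: best P0=- P1=NH2 P2=-
Op 4: best P0=- P1=NH1 P2=-
Op 5: best P0=NH0 P1=NH1 P2=-
Op 6: best P0=NH0 P1=NH1 P2=-
Op 7: best P0=NH0 P1=NH1 P2=NH3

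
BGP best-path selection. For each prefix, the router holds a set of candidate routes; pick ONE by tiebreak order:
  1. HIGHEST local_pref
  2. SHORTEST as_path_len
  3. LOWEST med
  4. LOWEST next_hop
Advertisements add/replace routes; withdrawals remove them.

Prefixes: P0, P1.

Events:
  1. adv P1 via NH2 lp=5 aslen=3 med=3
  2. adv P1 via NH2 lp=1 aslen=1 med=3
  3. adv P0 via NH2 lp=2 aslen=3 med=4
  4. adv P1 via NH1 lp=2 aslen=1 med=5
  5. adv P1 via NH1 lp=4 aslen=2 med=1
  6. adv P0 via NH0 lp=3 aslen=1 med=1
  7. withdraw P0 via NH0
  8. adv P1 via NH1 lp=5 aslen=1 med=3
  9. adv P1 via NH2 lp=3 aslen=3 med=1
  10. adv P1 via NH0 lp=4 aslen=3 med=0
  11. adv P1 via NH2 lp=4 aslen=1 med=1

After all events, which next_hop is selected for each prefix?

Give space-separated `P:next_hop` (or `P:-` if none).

Answer: P0:NH2 P1:NH1

Derivation:
Op 1: best P0=- P1=NH2
Op 2: best P0=- P1=NH2
Op 3: best P0=NH2 P1=NH2
Op 4: best P0=NH2 P1=NH1
Op 5: best P0=NH2 P1=NH1
Op 6: best P0=NH0 P1=NH1
Op 7: best P0=NH2 P1=NH1
Op 8: best P0=NH2 P1=NH1
Op 9: best P0=NH2 P1=NH1
Op 10: best P0=NH2 P1=NH1
Op 11: best P0=NH2 P1=NH1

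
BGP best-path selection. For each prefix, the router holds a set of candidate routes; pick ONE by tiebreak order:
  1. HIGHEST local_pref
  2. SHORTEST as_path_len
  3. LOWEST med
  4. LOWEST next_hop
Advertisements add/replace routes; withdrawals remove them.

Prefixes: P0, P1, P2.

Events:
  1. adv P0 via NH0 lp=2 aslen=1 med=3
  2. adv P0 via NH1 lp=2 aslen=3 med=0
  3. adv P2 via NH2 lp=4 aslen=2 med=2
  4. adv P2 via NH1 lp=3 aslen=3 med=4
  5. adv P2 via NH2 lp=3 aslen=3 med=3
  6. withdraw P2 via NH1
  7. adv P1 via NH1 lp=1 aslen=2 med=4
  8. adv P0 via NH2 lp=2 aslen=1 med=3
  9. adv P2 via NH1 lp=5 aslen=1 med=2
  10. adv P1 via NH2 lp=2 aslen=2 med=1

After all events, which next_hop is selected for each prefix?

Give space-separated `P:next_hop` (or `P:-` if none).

Op 1: best P0=NH0 P1=- P2=-
Op 2: best P0=NH0 P1=- P2=-
Op 3: best P0=NH0 P1=- P2=NH2
Op 4: best P0=NH0 P1=- P2=NH2
Op 5: best P0=NH0 P1=- P2=NH2
Op 6: best P0=NH0 P1=- P2=NH2
Op 7: best P0=NH0 P1=NH1 P2=NH2
Op 8: best P0=NH0 P1=NH1 P2=NH2
Op 9: best P0=NH0 P1=NH1 P2=NH1
Op 10: best P0=NH0 P1=NH2 P2=NH1

Answer: P0:NH0 P1:NH2 P2:NH1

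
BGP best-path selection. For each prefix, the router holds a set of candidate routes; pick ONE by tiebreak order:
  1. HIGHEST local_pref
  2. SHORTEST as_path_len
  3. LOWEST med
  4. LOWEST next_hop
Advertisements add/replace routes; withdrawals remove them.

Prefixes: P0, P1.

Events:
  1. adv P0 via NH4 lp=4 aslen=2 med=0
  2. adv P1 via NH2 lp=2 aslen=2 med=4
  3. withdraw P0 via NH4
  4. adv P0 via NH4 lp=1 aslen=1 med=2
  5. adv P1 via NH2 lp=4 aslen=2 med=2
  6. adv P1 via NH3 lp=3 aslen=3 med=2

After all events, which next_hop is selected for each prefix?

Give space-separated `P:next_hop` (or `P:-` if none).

Op 1: best P0=NH4 P1=-
Op 2: best P0=NH4 P1=NH2
Op 3: best P0=- P1=NH2
Op 4: best P0=NH4 P1=NH2
Op 5: best P0=NH4 P1=NH2
Op 6: best P0=NH4 P1=NH2

Answer: P0:NH4 P1:NH2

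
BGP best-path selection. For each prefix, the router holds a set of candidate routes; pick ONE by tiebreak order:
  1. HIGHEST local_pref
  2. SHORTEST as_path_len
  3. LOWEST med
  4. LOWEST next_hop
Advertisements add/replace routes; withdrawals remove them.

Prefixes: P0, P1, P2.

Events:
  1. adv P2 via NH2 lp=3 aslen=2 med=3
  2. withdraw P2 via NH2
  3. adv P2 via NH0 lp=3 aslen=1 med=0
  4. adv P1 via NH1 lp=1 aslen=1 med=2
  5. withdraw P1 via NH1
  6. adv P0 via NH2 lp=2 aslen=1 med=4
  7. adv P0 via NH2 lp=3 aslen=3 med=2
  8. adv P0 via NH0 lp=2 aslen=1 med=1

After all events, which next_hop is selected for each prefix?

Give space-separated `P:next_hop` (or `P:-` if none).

Answer: P0:NH2 P1:- P2:NH0

Derivation:
Op 1: best P0=- P1=- P2=NH2
Op 2: best P0=- P1=- P2=-
Op 3: best P0=- P1=- P2=NH0
Op 4: best P0=- P1=NH1 P2=NH0
Op 5: best P0=- P1=- P2=NH0
Op 6: best P0=NH2 P1=- P2=NH0
Op 7: best P0=NH2 P1=- P2=NH0
Op 8: best P0=NH2 P1=- P2=NH0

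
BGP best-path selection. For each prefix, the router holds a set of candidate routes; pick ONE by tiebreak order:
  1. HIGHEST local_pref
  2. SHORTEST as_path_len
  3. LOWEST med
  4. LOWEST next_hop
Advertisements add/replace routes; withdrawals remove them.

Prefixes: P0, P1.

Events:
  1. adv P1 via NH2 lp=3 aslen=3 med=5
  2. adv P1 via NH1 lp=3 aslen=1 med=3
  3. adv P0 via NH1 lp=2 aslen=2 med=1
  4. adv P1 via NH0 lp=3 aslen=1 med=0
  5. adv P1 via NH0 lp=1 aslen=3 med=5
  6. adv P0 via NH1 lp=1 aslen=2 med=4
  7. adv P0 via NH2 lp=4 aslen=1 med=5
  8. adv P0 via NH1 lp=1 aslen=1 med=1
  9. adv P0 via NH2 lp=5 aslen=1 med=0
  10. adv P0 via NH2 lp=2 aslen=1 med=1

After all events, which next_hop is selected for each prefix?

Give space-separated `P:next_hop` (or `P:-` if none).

Op 1: best P0=- P1=NH2
Op 2: best P0=- P1=NH1
Op 3: best P0=NH1 P1=NH1
Op 4: best P0=NH1 P1=NH0
Op 5: best P0=NH1 P1=NH1
Op 6: best P0=NH1 P1=NH1
Op 7: best P0=NH2 P1=NH1
Op 8: best P0=NH2 P1=NH1
Op 9: best P0=NH2 P1=NH1
Op 10: best P0=NH2 P1=NH1

Answer: P0:NH2 P1:NH1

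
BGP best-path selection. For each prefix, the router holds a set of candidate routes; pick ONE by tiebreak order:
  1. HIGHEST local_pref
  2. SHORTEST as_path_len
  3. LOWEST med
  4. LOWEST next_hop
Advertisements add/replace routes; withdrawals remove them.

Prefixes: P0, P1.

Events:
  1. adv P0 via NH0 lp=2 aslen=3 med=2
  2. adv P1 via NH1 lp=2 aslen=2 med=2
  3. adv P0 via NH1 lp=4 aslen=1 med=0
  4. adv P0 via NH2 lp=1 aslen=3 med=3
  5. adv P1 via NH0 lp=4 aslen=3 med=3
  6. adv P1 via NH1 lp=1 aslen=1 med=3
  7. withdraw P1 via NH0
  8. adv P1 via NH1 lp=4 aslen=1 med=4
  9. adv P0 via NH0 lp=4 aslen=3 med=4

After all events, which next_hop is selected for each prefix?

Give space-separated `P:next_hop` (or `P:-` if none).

Op 1: best P0=NH0 P1=-
Op 2: best P0=NH0 P1=NH1
Op 3: best P0=NH1 P1=NH1
Op 4: best P0=NH1 P1=NH1
Op 5: best P0=NH1 P1=NH0
Op 6: best P0=NH1 P1=NH0
Op 7: best P0=NH1 P1=NH1
Op 8: best P0=NH1 P1=NH1
Op 9: best P0=NH1 P1=NH1

Answer: P0:NH1 P1:NH1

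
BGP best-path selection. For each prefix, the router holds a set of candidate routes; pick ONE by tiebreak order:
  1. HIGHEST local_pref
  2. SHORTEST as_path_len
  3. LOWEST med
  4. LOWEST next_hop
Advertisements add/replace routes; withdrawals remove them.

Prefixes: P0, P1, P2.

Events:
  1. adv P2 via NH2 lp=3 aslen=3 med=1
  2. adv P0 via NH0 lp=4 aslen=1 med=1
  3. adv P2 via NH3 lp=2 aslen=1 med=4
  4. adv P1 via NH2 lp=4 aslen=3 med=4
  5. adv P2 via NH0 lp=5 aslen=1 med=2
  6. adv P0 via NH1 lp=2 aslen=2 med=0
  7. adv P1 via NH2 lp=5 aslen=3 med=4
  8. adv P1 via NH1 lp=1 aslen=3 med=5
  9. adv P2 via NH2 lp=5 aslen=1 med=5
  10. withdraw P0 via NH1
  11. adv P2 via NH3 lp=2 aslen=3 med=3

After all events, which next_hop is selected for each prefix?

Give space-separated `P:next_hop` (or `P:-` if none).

Op 1: best P0=- P1=- P2=NH2
Op 2: best P0=NH0 P1=- P2=NH2
Op 3: best P0=NH0 P1=- P2=NH2
Op 4: best P0=NH0 P1=NH2 P2=NH2
Op 5: best P0=NH0 P1=NH2 P2=NH0
Op 6: best P0=NH0 P1=NH2 P2=NH0
Op 7: best P0=NH0 P1=NH2 P2=NH0
Op 8: best P0=NH0 P1=NH2 P2=NH0
Op 9: best P0=NH0 P1=NH2 P2=NH0
Op 10: best P0=NH0 P1=NH2 P2=NH0
Op 11: best P0=NH0 P1=NH2 P2=NH0

Answer: P0:NH0 P1:NH2 P2:NH0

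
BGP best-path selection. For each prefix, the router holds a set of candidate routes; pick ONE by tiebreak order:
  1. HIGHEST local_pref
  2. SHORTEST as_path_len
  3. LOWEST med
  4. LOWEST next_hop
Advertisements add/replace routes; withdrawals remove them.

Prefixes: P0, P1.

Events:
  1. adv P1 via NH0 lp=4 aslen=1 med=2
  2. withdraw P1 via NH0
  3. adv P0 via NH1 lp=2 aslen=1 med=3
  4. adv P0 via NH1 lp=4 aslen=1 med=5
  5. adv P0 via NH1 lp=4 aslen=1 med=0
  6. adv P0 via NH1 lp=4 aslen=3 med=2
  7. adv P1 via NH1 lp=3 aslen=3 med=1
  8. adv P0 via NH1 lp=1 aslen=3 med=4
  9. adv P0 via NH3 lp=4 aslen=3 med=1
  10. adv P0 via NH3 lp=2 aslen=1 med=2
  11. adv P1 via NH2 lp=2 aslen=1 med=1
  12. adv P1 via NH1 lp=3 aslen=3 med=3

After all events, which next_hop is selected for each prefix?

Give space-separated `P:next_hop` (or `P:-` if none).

Op 1: best P0=- P1=NH0
Op 2: best P0=- P1=-
Op 3: best P0=NH1 P1=-
Op 4: best P0=NH1 P1=-
Op 5: best P0=NH1 P1=-
Op 6: best P0=NH1 P1=-
Op 7: best P0=NH1 P1=NH1
Op 8: best P0=NH1 P1=NH1
Op 9: best P0=NH3 P1=NH1
Op 10: best P0=NH3 P1=NH1
Op 11: best P0=NH3 P1=NH1
Op 12: best P0=NH3 P1=NH1

Answer: P0:NH3 P1:NH1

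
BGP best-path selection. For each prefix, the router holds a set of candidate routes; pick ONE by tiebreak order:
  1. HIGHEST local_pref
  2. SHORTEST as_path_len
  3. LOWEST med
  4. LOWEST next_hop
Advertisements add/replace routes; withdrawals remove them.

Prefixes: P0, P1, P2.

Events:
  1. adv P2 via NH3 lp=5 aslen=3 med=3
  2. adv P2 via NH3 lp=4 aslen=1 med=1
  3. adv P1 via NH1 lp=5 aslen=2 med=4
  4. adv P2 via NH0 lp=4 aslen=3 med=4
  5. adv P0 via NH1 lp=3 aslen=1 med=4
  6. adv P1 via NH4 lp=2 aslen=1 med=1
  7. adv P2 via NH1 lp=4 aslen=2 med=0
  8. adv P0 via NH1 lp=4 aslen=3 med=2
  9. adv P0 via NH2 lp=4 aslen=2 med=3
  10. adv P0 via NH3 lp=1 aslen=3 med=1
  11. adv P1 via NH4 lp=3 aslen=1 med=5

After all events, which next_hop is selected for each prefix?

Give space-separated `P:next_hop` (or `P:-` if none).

Op 1: best P0=- P1=- P2=NH3
Op 2: best P0=- P1=- P2=NH3
Op 3: best P0=- P1=NH1 P2=NH3
Op 4: best P0=- P1=NH1 P2=NH3
Op 5: best P0=NH1 P1=NH1 P2=NH3
Op 6: best P0=NH1 P1=NH1 P2=NH3
Op 7: best P0=NH1 P1=NH1 P2=NH3
Op 8: best P0=NH1 P1=NH1 P2=NH3
Op 9: best P0=NH2 P1=NH1 P2=NH3
Op 10: best P0=NH2 P1=NH1 P2=NH3
Op 11: best P0=NH2 P1=NH1 P2=NH3

Answer: P0:NH2 P1:NH1 P2:NH3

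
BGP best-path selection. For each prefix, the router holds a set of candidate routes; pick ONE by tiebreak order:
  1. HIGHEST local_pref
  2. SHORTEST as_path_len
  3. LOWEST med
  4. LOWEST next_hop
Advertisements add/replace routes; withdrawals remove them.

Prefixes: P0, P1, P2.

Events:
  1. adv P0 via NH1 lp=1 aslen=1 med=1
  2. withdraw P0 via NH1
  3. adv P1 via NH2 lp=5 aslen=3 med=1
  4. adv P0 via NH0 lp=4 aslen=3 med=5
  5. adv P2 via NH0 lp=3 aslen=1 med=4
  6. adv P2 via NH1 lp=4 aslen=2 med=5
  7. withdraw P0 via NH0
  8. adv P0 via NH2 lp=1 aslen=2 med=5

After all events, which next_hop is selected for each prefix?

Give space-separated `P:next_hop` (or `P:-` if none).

Op 1: best P0=NH1 P1=- P2=-
Op 2: best P0=- P1=- P2=-
Op 3: best P0=- P1=NH2 P2=-
Op 4: best P0=NH0 P1=NH2 P2=-
Op 5: best P0=NH0 P1=NH2 P2=NH0
Op 6: best P0=NH0 P1=NH2 P2=NH1
Op 7: best P0=- P1=NH2 P2=NH1
Op 8: best P0=NH2 P1=NH2 P2=NH1

Answer: P0:NH2 P1:NH2 P2:NH1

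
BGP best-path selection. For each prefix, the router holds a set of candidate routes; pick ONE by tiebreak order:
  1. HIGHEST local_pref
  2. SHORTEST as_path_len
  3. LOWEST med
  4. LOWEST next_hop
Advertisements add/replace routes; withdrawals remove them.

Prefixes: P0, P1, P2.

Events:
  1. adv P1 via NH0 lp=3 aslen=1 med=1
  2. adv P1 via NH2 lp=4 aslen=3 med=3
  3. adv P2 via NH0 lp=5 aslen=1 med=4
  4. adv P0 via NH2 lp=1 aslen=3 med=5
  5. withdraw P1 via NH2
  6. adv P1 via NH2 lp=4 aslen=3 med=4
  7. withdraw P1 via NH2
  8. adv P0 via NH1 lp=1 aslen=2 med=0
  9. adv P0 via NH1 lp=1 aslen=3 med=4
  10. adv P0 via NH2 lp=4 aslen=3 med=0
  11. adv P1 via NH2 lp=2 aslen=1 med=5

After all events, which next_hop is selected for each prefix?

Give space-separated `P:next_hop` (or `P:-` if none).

Op 1: best P0=- P1=NH0 P2=-
Op 2: best P0=- P1=NH2 P2=-
Op 3: best P0=- P1=NH2 P2=NH0
Op 4: best P0=NH2 P1=NH2 P2=NH0
Op 5: best P0=NH2 P1=NH0 P2=NH0
Op 6: best P0=NH2 P1=NH2 P2=NH0
Op 7: best P0=NH2 P1=NH0 P2=NH0
Op 8: best P0=NH1 P1=NH0 P2=NH0
Op 9: best P0=NH1 P1=NH0 P2=NH0
Op 10: best P0=NH2 P1=NH0 P2=NH0
Op 11: best P0=NH2 P1=NH0 P2=NH0

Answer: P0:NH2 P1:NH0 P2:NH0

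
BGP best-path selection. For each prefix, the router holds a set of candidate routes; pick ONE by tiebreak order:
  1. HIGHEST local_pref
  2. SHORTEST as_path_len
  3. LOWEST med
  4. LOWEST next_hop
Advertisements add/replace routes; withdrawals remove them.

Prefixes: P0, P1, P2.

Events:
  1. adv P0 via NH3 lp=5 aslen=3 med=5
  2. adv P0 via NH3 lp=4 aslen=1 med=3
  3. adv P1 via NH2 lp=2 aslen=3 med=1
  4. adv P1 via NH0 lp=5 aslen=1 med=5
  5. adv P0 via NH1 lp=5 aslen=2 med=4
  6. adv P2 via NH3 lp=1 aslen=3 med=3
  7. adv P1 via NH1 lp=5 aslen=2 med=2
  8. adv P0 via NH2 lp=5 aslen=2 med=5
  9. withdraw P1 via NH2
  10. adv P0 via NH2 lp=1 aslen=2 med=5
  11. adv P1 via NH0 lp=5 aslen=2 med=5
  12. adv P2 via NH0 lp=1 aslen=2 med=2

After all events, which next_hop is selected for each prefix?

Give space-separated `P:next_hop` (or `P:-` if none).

Op 1: best P0=NH3 P1=- P2=-
Op 2: best P0=NH3 P1=- P2=-
Op 3: best P0=NH3 P1=NH2 P2=-
Op 4: best P0=NH3 P1=NH0 P2=-
Op 5: best P0=NH1 P1=NH0 P2=-
Op 6: best P0=NH1 P1=NH0 P2=NH3
Op 7: best P0=NH1 P1=NH0 P2=NH3
Op 8: best P0=NH1 P1=NH0 P2=NH3
Op 9: best P0=NH1 P1=NH0 P2=NH3
Op 10: best P0=NH1 P1=NH0 P2=NH3
Op 11: best P0=NH1 P1=NH1 P2=NH3
Op 12: best P0=NH1 P1=NH1 P2=NH0

Answer: P0:NH1 P1:NH1 P2:NH0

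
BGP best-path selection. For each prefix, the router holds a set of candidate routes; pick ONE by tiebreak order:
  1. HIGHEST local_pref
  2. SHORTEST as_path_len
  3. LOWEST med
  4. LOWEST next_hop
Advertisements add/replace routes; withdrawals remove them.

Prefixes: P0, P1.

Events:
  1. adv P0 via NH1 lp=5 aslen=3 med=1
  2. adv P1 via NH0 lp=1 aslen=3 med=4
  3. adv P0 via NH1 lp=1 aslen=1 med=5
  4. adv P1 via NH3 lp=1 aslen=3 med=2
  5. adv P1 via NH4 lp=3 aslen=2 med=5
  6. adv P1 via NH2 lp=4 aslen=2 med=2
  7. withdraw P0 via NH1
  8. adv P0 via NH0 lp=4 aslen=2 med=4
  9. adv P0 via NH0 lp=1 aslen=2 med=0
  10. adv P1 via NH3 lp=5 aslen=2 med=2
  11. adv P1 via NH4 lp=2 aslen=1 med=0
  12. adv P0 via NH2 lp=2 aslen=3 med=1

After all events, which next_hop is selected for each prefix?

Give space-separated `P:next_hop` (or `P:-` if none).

Answer: P0:NH2 P1:NH3

Derivation:
Op 1: best P0=NH1 P1=-
Op 2: best P0=NH1 P1=NH0
Op 3: best P0=NH1 P1=NH0
Op 4: best P0=NH1 P1=NH3
Op 5: best P0=NH1 P1=NH4
Op 6: best P0=NH1 P1=NH2
Op 7: best P0=- P1=NH2
Op 8: best P0=NH0 P1=NH2
Op 9: best P0=NH0 P1=NH2
Op 10: best P0=NH0 P1=NH3
Op 11: best P0=NH0 P1=NH3
Op 12: best P0=NH2 P1=NH3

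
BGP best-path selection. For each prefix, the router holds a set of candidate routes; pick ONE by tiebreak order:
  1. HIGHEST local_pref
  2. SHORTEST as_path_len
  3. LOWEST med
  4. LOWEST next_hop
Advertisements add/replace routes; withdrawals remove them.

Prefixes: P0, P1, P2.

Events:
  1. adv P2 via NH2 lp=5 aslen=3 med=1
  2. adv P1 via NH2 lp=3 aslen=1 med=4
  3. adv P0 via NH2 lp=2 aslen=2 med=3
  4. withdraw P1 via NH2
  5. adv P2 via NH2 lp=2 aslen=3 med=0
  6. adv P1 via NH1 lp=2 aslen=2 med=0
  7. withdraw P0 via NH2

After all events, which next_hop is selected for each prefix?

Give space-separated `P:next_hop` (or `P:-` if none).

Op 1: best P0=- P1=- P2=NH2
Op 2: best P0=- P1=NH2 P2=NH2
Op 3: best P0=NH2 P1=NH2 P2=NH2
Op 4: best P0=NH2 P1=- P2=NH2
Op 5: best P0=NH2 P1=- P2=NH2
Op 6: best P0=NH2 P1=NH1 P2=NH2
Op 7: best P0=- P1=NH1 P2=NH2

Answer: P0:- P1:NH1 P2:NH2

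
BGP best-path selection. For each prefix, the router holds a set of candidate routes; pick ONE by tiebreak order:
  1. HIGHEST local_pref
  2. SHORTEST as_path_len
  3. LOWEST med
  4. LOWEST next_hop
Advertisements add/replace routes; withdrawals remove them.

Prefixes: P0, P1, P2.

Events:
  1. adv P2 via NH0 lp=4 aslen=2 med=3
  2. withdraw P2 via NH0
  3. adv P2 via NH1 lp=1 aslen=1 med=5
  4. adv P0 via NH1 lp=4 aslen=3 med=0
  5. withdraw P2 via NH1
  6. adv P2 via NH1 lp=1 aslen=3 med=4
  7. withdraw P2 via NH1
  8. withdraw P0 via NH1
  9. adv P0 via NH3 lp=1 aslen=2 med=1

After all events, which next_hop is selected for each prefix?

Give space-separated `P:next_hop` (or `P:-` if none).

Answer: P0:NH3 P1:- P2:-

Derivation:
Op 1: best P0=- P1=- P2=NH0
Op 2: best P0=- P1=- P2=-
Op 3: best P0=- P1=- P2=NH1
Op 4: best P0=NH1 P1=- P2=NH1
Op 5: best P0=NH1 P1=- P2=-
Op 6: best P0=NH1 P1=- P2=NH1
Op 7: best P0=NH1 P1=- P2=-
Op 8: best P0=- P1=- P2=-
Op 9: best P0=NH3 P1=- P2=-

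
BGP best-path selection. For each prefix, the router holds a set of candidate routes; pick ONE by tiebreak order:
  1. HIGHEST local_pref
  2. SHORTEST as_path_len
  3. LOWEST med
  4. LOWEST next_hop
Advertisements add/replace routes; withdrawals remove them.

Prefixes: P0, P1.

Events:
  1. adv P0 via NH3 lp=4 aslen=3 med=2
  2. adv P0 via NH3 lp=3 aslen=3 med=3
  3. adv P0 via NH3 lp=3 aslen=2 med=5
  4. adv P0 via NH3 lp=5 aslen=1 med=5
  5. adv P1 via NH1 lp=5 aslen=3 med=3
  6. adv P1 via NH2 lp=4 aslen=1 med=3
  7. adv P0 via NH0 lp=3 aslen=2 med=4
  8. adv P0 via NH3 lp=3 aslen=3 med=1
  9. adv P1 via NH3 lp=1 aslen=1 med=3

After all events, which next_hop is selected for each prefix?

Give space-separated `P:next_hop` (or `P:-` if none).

Op 1: best P0=NH3 P1=-
Op 2: best P0=NH3 P1=-
Op 3: best P0=NH3 P1=-
Op 4: best P0=NH3 P1=-
Op 5: best P0=NH3 P1=NH1
Op 6: best P0=NH3 P1=NH1
Op 7: best P0=NH3 P1=NH1
Op 8: best P0=NH0 P1=NH1
Op 9: best P0=NH0 P1=NH1

Answer: P0:NH0 P1:NH1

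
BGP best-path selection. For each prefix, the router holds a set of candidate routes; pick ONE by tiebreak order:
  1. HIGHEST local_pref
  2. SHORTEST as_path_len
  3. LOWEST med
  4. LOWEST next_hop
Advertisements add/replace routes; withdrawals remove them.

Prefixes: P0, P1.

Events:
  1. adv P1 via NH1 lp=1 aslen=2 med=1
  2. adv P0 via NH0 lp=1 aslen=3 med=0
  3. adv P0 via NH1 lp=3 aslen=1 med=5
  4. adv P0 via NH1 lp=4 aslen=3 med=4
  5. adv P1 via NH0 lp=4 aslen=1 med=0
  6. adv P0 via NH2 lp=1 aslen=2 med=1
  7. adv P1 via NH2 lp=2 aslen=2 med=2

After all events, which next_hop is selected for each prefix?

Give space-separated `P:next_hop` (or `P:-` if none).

Op 1: best P0=- P1=NH1
Op 2: best P0=NH0 P1=NH1
Op 3: best P0=NH1 P1=NH1
Op 4: best P0=NH1 P1=NH1
Op 5: best P0=NH1 P1=NH0
Op 6: best P0=NH1 P1=NH0
Op 7: best P0=NH1 P1=NH0

Answer: P0:NH1 P1:NH0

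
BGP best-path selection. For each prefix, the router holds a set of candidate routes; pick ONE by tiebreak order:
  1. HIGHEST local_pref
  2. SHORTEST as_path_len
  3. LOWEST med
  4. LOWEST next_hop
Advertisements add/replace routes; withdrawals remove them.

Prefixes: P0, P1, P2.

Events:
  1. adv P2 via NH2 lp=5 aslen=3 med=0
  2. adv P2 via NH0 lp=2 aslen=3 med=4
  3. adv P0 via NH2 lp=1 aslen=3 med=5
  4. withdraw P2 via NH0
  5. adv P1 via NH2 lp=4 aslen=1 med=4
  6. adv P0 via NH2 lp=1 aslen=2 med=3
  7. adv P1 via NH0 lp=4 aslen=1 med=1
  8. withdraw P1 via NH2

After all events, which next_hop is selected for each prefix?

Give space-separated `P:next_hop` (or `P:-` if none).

Answer: P0:NH2 P1:NH0 P2:NH2

Derivation:
Op 1: best P0=- P1=- P2=NH2
Op 2: best P0=- P1=- P2=NH2
Op 3: best P0=NH2 P1=- P2=NH2
Op 4: best P0=NH2 P1=- P2=NH2
Op 5: best P0=NH2 P1=NH2 P2=NH2
Op 6: best P0=NH2 P1=NH2 P2=NH2
Op 7: best P0=NH2 P1=NH0 P2=NH2
Op 8: best P0=NH2 P1=NH0 P2=NH2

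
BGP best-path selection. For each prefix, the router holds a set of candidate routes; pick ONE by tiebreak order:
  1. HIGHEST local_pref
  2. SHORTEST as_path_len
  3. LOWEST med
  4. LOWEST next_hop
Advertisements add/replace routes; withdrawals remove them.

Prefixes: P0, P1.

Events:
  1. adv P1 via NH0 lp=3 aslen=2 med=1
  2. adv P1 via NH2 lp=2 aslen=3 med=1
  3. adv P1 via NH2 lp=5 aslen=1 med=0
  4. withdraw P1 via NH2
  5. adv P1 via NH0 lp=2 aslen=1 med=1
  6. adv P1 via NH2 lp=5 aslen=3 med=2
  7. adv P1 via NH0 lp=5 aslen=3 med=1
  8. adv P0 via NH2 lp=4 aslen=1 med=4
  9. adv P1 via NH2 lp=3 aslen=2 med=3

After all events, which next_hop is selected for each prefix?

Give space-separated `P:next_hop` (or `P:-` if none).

Op 1: best P0=- P1=NH0
Op 2: best P0=- P1=NH0
Op 3: best P0=- P1=NH2
Op 4: best P0=- P1=NH0
Op 5: best P0=- P1=NH0
Op 6: best P0=- P1=NH2
Op 7: best P0=- P1=NH0
Op 8: best P0=NH2 P1=NH0
Op 9: best P0=NH2 P1=NH0

Answer: P0:NH2 P1:NH0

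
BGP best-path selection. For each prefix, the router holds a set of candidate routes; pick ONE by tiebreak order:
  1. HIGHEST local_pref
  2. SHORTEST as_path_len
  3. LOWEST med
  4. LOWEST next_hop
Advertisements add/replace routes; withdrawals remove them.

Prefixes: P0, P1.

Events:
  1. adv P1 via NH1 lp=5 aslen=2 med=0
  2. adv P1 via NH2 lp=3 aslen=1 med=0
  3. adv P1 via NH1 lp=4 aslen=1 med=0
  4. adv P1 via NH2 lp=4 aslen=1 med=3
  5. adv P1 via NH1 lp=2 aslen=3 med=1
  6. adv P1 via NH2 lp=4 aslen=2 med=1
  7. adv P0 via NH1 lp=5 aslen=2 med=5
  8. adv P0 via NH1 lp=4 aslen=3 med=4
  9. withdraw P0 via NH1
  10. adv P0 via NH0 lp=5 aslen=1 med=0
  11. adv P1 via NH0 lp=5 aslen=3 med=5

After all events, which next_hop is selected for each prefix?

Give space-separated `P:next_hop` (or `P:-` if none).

Answer: P0:NH0 P1:NH0

Derivation:
Op 1: best P0=- P1=NH1
Op 2: best P0=- P1=NH1
Op 3: best P0=- P1=NH1
Op 4: best P0=- P1=NH1
Op 5: best P0=- P1=NH2
Op 6: best P0=- P1=NH2
Op 7: best P0=NH1 P1=NH2
Op 8: best P0=NH1 P1=NH2
Op 9: best P0=- P1=NH2
Op 10: best P0=NH0 P1=NH2
Op 11: best P0=NH0 P1=NH0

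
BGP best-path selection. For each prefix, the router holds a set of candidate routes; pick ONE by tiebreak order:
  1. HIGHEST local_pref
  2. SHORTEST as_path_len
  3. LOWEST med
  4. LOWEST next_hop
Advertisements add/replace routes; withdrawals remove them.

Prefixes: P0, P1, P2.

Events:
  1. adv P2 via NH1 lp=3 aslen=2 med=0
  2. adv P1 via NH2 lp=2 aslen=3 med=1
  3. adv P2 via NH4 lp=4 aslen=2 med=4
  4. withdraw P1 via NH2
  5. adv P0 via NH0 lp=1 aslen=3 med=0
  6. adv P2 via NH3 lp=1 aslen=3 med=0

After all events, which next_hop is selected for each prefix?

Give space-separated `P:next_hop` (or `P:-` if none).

Answer: P0:NH0 P1:- P2:NH4

Derivation:
Op 1: best P0=- P1=- P2=NH1
Op 2: best P0=- P1=NH2 P2=NH1
Op 3: best P0=- P1=NH2 P2=NH4
Op 4: best P0=- P1=- P2=NH4
Op 5: best P0=NH0 P1=- P2=NH4
Op 6: best P0=NH0 P1=- P2=NH4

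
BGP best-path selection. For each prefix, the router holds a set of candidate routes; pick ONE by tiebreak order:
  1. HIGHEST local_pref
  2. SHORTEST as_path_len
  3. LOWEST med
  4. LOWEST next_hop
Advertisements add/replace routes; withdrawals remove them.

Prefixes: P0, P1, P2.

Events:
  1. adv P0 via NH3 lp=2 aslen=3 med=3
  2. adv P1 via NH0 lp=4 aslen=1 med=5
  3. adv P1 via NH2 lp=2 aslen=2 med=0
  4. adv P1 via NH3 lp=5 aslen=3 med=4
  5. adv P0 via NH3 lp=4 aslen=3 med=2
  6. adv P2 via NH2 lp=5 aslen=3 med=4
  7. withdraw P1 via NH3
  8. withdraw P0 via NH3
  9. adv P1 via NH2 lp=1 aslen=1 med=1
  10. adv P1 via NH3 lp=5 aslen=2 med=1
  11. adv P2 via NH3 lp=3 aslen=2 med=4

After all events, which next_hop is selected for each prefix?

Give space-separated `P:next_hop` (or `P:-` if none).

Answer: P0:- P1:NH3 P2:NH2

Derivation:
Op 1: best P0=NH3 P1=- P2=-
Op 2: best P0=NH3 P1=NH0 P2=-
Op 3: best P0=NH3 P1=NH0 P2=-
Op 4: best P0=NH3 P1=NH3 P2=-
Op 5: best P0=NH3 P1=NH3 P2=-
Op 6: best P0=NH3 P1=NH3 P2=NH2
Op 7: best P0=NH3 P1=NH0 P2=NH2
Op 8: best P0=- P1=NH0 P2=NH2
Op 9: best P0=- P1=NH0 P2=NH2
Op 10: best P0=- P1=NH3 P2=NH2
Op 11: best P0=- P1=NH3 P2=NH2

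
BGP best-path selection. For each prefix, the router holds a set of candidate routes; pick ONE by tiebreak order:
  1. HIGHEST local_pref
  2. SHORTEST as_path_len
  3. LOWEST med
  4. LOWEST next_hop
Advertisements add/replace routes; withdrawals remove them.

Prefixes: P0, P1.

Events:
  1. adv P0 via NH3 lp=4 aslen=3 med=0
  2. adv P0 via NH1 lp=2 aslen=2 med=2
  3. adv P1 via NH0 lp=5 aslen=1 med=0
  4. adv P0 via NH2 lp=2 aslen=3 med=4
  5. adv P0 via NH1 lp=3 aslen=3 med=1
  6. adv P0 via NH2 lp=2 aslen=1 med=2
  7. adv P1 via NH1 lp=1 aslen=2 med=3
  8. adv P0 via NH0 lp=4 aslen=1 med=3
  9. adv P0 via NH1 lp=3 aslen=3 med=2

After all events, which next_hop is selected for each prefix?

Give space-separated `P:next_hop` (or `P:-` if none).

Op 1: best P0=NH3 P1=-
Op 2: best P0=NH3 P1=-
Op 3: best P0=NH3 P1=NH0
Op 4: best P0=NH3 P1=NH0
Op 5: best P0=NH3 P1=NH0
Op 6: best P0=NH3 P1=NH0
Op 7: best P0=NH3 P1=NH0
Op 8: best P0=NH0 P1=NH0
Op 9: best P0=NH0 P1=NH0

Answer: P0:NH0 P1:NH0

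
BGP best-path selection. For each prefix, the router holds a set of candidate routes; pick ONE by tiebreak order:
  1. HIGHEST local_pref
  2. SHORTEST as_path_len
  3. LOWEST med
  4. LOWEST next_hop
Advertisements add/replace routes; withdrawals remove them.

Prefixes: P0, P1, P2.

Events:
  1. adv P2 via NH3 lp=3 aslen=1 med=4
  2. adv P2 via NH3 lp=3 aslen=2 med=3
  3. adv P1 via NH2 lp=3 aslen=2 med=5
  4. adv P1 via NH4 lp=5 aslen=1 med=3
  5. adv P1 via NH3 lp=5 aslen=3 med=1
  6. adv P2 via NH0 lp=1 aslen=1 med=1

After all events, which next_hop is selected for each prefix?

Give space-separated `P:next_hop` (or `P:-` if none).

Op 1: best P0=- P1=- P2=NH3
Op 2: best P0=- P1=- P2=NH3
Op 3: best P0=- P1=NH2 P2=NH3
Op 4: best P0=- P1=NH4 P2=NH3
Op 5: best P0=- P1=NH4 P2=NH3
Op 6: best P0=- P1=NH4 P2=NH3

Answer: P0:- P1:NH4 P2:NH3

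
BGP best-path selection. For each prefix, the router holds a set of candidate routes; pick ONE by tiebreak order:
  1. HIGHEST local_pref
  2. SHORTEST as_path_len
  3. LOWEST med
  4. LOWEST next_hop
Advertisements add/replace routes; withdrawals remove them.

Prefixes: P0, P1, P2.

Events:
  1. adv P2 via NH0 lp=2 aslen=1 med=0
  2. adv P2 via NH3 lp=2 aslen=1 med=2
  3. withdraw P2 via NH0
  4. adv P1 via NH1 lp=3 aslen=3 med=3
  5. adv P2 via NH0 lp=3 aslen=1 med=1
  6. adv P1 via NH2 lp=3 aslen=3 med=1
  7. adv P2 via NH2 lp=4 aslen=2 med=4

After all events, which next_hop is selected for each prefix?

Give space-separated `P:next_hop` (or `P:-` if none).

Answer: P0:- P1:NH2 P2:NH2

Derivation:
Op 1: best P0=- P1=- P2=NH0
Op 2: best P0=- P1=- P2=NH0
Op 3: best P0=- P1=- P2=NH3
Op 4: best P0=- P1=NH1 P2=NH3
Op 5: best P0=- P1=NH1 P2=NH0
Op 6: best P0=- P1=NH2 P2=NH0
Op 7: best P0=- P1=NH2 P2=NH2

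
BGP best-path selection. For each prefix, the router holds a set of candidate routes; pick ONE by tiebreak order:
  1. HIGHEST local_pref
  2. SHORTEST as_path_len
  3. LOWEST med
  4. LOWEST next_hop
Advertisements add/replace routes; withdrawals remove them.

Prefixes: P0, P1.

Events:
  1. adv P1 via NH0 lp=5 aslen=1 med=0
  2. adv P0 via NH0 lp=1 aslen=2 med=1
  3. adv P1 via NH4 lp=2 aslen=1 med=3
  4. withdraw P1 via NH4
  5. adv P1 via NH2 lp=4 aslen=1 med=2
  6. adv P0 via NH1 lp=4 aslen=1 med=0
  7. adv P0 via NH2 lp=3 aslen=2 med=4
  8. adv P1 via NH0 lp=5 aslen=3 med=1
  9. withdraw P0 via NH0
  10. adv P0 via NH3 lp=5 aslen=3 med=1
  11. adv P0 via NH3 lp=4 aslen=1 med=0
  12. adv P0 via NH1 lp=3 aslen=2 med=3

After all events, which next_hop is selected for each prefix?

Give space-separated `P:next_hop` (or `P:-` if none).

Op 1: best P0=- P1=NH0
Op 2: best P0=NH0 P1=NH0
Op 3: best P0=NH0 P1=NH0
Op 4: best P0=NH0 P1=NH0
Op 5: best P0=NH0 P1=NH0
Op 6: best P0=NH1 P1=NH0
Op 7: best P0=NH1 P1=NH0
Op 8: best P0=NH1 P1=NH0
Op 9: best P0=NH1 P1=NH0
Op 10: best P0=NH3 P1=NH0
Op 11: best P0=NH1 P1=NH0
Op 12: best P0=NH3 P1=NH0

Answer: P0:NH3 P1:NH0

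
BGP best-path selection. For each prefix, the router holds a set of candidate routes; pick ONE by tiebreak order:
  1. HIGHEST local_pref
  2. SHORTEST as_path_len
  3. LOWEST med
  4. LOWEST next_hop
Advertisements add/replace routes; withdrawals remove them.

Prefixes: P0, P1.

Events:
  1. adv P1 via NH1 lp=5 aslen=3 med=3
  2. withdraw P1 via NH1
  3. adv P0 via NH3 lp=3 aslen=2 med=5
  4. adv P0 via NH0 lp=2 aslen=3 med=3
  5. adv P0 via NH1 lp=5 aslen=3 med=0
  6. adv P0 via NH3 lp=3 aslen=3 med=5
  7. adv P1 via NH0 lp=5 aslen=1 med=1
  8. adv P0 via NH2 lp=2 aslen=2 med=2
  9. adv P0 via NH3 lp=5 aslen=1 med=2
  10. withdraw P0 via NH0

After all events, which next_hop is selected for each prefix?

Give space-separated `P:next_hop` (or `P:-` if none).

Answer: P0:NH3 P1:NH0

Derivation:
Op 1: best P0=- P1=NH1
Op 2: best P0=- P1=-
Op 3: best P0=NH3 P1=-
Op 4: best P0=NH3 P1=-
Op 5: best P0=NH1 P1=-
Op 6: best P0=NH1 P1=-
Op 7: best P0=NH1 P1=NH0
Op 8: best P0=NH1 P1=NH0
Op 9: best P0=NH3 P1=NH0
Op 10: best P0=NH3 P1=NH0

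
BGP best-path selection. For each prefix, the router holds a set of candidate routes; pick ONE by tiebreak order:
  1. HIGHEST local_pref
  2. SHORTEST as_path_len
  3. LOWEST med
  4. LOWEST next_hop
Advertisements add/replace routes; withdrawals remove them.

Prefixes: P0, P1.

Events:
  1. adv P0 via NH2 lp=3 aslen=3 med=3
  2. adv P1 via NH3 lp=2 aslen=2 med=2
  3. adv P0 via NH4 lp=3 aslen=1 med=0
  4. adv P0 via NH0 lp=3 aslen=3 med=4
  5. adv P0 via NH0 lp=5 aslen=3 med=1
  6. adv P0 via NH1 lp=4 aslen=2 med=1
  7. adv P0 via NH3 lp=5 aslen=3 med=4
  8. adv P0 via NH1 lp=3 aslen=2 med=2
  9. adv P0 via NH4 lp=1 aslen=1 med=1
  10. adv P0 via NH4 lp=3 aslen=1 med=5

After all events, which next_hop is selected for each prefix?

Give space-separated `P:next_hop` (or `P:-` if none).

Answer: P0:NH0 P1:NH3

Derivation:
Op 1: best P0=NH2 P1=-
Op 2: best P0=NH2 P1=NH3
Op 3: best P0=NH4 P1=NH3
Op 4: best P0=NH4 P1=NH3
Op 5: best P0=NH0 P1=NH3
Op 6: best P0=NH0 P1=NH3
Op 7: best P0=NH0 P1=NH3
Op 8: best P0=NH0 P1=NH3
Op 9: best P0=NH0 P1=NH3
Op 10: best P0=NH0 P1=NH3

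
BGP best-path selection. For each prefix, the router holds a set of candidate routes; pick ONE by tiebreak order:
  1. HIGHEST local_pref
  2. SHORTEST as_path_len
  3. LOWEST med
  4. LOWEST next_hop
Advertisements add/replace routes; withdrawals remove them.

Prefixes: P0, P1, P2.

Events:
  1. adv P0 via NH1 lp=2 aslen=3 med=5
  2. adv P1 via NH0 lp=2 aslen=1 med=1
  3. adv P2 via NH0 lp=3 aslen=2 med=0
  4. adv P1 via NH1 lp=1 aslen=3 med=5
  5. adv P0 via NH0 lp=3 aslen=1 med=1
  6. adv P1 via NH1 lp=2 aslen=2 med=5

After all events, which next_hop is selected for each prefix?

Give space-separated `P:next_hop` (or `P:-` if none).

Answer: P0:NH0 P1:NH0 P2:NH0

Derivation:
Op 1: best P0=NH1 P1=- P2=-
Op 2: best P0=NH1 P1=NH0 P2=-
Op 3: best P0=NH1 P1=NH0 P2=NH0
Op 4: best P0=NH1 P1=NH0 P2=NH0
Op 5: best P0=NH0 P1=NH0 P2=NH0
Op 6: best P0=NH0 P1=NH0 P2=NH0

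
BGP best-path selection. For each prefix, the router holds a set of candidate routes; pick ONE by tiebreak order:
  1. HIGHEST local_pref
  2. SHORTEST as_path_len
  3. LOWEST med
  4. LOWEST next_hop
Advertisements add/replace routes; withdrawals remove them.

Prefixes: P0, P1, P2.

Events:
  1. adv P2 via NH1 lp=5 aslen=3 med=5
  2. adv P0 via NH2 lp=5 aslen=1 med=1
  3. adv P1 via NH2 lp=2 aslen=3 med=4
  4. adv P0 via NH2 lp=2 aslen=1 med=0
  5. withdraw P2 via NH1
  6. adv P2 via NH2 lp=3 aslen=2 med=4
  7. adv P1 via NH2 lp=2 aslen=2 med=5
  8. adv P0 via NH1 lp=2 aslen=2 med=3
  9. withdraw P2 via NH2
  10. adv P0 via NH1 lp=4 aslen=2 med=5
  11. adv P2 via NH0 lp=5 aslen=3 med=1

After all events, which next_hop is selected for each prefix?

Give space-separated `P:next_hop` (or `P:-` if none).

Op 1: best P0=- P1=- P2=NH1
Op 2: best P0=NH2 P1=- P2=NH1
Op 3: best P0=NH2 P1=NH2 P2=NH1
Op 4: best P0=NH2 P1=NH2 P2=NH1
Op 5: best P0=NH2 P1=NH2 P2=-
Op 6: best P0=NH2 P1=NH2 P2=NH2
Op 7: best P0=NH2 P1=NH2 P2=NH2
Op 8: best P0=NH2 P1=NH2 P2=NH2
Op 9: best P0=NH2 P1=NH2 P2=-
Op 10: best P0=NH1 P1=NH2 P2=-
Op 11: best P0=NH1 P1=NH2 P2=NH0

Answer: P0:NH1 P1:NH2 P2:NH0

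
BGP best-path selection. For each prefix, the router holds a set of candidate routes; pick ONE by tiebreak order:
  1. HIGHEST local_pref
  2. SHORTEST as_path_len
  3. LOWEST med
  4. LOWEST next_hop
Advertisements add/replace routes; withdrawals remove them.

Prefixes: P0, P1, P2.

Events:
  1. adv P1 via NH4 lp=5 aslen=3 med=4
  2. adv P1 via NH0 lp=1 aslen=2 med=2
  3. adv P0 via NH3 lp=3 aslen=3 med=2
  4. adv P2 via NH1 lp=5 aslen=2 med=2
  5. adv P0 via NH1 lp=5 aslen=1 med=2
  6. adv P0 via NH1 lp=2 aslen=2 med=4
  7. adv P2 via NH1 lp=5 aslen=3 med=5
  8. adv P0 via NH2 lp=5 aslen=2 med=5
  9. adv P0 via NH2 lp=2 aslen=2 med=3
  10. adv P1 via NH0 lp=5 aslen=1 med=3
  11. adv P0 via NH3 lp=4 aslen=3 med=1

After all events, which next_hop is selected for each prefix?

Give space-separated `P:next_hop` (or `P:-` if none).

Op 1: best P0=- P1=NH4 P2=-
Op 2: best P0=- P1=NH4 P2=-
Op 3: best P0=NH3 P1=NH4 P2=-
Op 4: best P0=NH3 P1=NH4 P2=NH1
Op 5: best P0=NH1 P1=NH4 P2=NH1
Op 6: best P0=NH3 P1=NH4 P2=NH1
Op 7: best P0=NH3 P1=NH4 P2=NH1
Op 8: best P0=NH2 P1=NH4 P2=NH1
Op 9: best P0=NH3 P1=NH4 P2=NH1
Op 10: best P0=NH3 P1=NH0 P2=NH1
Op 11: best P0=NH3 P1=NH0 P2=NH1

Answer: P0:NH3 P1:NH0 P2:NH1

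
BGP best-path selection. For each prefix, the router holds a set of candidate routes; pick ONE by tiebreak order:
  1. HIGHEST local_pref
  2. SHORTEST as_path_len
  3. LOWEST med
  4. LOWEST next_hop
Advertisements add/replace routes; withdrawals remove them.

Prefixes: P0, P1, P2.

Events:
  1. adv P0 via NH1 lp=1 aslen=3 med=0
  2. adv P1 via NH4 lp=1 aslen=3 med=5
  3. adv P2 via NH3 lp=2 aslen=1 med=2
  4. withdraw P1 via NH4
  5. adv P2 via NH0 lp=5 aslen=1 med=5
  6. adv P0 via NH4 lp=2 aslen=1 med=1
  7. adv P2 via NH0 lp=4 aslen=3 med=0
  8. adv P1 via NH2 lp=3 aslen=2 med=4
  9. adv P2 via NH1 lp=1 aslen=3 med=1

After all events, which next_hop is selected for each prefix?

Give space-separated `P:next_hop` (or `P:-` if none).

Op 1: best P0=NH1 P1=- P2=-
Op 2: best P0=NH1 P1=NH4 P2=-
Op 3: best P0=NH1 P1=NH4 P2=NH3
Op 4: best P0=NH1 P1=- P2=NH3
Op 5: best P0=NH1 P1=- P2=NH0
Op 6: best P0=NH4 P1=- P2=NH0
Op 7: best P0=NH4 P1=- P2=NH0
Op 8: best P0=NH4 P1=NH2 P2=NH0
Op 9: best P0=NH4 P1=NH2 P2=NH0

Answer: P0:NH4 P1:NH2 P2:NH0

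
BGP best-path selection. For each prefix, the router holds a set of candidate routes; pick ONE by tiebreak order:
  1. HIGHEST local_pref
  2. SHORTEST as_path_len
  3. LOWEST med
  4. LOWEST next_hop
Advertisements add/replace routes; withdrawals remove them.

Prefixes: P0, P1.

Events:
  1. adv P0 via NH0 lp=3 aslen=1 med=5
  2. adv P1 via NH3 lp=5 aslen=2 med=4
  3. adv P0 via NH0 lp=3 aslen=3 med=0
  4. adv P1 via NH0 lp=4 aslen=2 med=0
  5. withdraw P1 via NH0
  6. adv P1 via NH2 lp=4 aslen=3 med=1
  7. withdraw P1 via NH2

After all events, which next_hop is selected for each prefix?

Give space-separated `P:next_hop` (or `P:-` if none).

Op 1: best P0=NH0 P1=-
Op 2: best P0=NH0 P1=NH3
Op 3: best P0=NH0 P1=NH3
Op 4: best P0=NH0 P1=NH3
Op 5: best P0=NH0 P1=NH3
Op 6: best P0=NH0 P1=NH3
Op 7: best P0=NH0 P1=NH3

Answer: P0:NH0 P1:NH3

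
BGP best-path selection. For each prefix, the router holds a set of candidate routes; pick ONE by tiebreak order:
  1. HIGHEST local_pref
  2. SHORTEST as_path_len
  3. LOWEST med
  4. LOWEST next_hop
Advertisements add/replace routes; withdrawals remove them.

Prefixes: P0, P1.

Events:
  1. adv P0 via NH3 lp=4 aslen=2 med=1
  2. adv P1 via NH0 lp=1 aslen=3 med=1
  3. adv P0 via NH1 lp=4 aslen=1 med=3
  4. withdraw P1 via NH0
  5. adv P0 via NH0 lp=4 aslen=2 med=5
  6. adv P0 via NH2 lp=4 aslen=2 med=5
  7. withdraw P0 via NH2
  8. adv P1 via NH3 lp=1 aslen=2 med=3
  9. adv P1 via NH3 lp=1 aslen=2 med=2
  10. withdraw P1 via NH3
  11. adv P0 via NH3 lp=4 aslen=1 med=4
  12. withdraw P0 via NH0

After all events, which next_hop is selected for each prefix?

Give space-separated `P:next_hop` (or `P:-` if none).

Op 1: best P0=NH3 P1=-
Op 2: best P0=NH3 P1=NH0
Op 3: best P0=NH1 P1=NH0
Op 4: best P0=NH1 P1=-
Op 5: best P0=NH1 P1=-
Op 6: best P0=NH1 P1=-
Op 7: best P0=NH1 P1=-
Op 8: best P0=NH1 P1=NH3
Op 9: best P0=NH1 P1=NH3
Op 10: best P0=NH1 P1=-
Op 11: best P0=NH1 P1=-
Op 12: best P0=NH1 P1=-

Answer: P0:NH1 P1:-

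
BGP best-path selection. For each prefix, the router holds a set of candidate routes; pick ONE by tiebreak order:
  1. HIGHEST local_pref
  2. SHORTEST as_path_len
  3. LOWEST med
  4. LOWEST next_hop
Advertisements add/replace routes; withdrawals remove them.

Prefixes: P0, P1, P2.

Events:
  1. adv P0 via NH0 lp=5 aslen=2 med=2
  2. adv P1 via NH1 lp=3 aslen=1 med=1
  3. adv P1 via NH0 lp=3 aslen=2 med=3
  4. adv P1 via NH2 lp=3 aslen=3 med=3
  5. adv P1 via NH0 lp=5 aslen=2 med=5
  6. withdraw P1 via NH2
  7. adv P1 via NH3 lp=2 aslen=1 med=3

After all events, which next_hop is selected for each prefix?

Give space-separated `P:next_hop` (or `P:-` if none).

Answer: P0:NH0 P1:NH0 P2:-

Derivation:
Op 1: best P0=NH0 P1=- P2=-
Op 2: best P0=NH0 P1=NH1 P2=-
Op 3: best P0=NH0 P1=NH1 P2=-
Op 4: best P0=NH0 P1=NH1 P2=-
Op 5: best P0=NH0 P1=NH0 P2=-
Op 6: best P0=NH0 P1=NH0 P2=-
Op 7: best P0=NH0 P1=NH0 P2=-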